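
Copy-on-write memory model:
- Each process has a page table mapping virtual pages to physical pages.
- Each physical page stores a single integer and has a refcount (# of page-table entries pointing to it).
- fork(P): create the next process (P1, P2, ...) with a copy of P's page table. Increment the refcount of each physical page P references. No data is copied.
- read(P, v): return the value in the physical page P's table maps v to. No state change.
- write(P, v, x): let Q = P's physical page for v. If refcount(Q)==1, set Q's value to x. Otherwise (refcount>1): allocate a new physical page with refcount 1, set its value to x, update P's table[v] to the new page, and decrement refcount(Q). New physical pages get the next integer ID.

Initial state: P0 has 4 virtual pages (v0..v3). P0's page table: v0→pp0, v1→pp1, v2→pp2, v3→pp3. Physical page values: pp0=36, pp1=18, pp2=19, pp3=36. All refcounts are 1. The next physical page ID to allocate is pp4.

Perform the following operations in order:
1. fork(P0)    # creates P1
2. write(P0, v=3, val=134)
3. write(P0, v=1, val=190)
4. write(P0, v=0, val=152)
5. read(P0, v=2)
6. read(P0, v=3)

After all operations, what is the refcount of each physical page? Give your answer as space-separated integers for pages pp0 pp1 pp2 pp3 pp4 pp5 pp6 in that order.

Op 1: fork(P0) -> P1. 4 ppages; refcounts: pp0:2 pp1:2 pp2:2 pp3:2
Op 2: write(P0, v3, 134). refcount(pp3)=2>1 -> COPY to pp4. 5 ppages; refcounts: pp0:2 pp1:2 pp2:2 pp3:1 pp4:1
Op 3: write(P0, v1, 190). refcount(pp1)=2>1 -> COPY to pp5. 6 ppages; refcounts: pp0:2 pp1:1 pp2:2 pp3:1 pp4:1 pp5:1
Op 4: write(P0, v0, 152). refcount(pp0)=2>1 -> COPY to pp6. 7 ppages; refcounts: pp0:1 pp1:1 pp2:2 pp3:1 pp4:1 pp5:1 pp6:1
Op 5: read(P0, v2) -> 19. No state change.
Op 6: read(P0, v3) -> 134. No state change.

Answer: 1 1 2 1 1 1 1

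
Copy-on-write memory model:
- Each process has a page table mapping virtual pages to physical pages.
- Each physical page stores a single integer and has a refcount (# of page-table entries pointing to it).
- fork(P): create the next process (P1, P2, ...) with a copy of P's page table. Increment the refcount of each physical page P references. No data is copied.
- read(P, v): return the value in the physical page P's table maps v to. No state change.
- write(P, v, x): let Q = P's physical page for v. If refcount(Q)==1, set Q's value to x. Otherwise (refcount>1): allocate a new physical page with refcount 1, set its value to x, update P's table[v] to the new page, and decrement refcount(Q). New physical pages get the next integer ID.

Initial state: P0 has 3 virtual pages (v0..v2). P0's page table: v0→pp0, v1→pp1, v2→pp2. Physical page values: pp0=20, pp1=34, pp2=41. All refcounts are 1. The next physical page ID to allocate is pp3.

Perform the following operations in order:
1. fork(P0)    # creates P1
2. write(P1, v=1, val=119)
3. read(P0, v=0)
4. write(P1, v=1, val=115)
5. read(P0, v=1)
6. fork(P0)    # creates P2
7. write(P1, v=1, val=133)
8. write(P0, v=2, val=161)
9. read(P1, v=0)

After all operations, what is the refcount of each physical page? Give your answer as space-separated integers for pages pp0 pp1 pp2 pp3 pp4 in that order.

Op 1: fork(P0) -> P1. 3 ppages; refcounts: pp0:2 pp1:2 pp2:2
Op 2: write(P1, v1, 119). refcount(pp1)=2>1 -> COPY to pp3. 4 ppages; refcounts: pp0:2 pp1:1 pp2:2 pp3:1
Op 3: read(P0, v0) -> 20. No state change.
Op 4: write(P1, v1, 115). refcount(pp3)=1 -> write in place. 4 ppages; refcounts: pp0:2 pp1:1 pp2:2 pp3:1
Op 5: read(P0, v1) -> 34. No state change.
Op 6: fork(P0) -> P2. 4 ppages; refcounts: pp0:3 pp1:2 pp2:3 pp3:1
Op 7: write(P1, v1, 133). refcount(pp3)=1 -> write in place. 4 ppages; refcounts: pp0:3 pp1:2 pp2:3 pp3:1
Op 8: write(P0, v2, 161). refcount(pp2)=3>1 -> COPY to pp4. 5 ppages; refcounts: pp0:3 pp1:2 pp2:2 pp3:1 pp4:1
Op 9: read(P1, v0) -> 20. No state change.

Answer: 3 2 2 1 1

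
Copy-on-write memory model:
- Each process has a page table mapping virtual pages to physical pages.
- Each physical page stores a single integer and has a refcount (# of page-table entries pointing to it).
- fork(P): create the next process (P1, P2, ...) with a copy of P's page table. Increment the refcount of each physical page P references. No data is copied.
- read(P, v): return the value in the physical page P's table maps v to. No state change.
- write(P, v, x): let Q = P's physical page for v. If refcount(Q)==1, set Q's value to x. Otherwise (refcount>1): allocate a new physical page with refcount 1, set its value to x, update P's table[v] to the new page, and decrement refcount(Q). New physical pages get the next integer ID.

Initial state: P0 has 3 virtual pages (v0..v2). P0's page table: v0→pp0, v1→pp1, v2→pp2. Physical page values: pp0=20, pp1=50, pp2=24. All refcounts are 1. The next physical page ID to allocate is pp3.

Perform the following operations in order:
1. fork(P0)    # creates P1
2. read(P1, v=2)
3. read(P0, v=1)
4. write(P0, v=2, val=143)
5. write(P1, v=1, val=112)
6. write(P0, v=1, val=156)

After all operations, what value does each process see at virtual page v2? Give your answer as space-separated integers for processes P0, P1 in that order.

Op 1: fork(P0) -> P1. 3 ppages; refcounts: pp0:2 pp1:2 pp2:2
Op 2: read(P1, v2) -> 24. No state change.
Op 3: read(P0, v1) -> 50. No state change.
Op 4: write(P0, v2, 143). refcount(pp2)=2>1 -> COPY to pp3. 4 ppages; refcounts: pp0:2 pp1:2 pp2:1 pp3:1
Op 5: write(P1, v1, 112). refcount(pp1)=2>1 -> COPY to pp4. 5 ppages; refcounts: pp0:2 pp1:1 pp2:1 pp3:1 pp4:1
Op 6: write(P0, v1, 156). refcount(pp1)=1 -> write in place. 5 ppages; refcounts: pp0:2 pp1:1 pp2:1 pp3:1 pp4:1
P0: v2 -> pp3 = 143
P1: v2 -> pp2 = 24

Answer: 143 24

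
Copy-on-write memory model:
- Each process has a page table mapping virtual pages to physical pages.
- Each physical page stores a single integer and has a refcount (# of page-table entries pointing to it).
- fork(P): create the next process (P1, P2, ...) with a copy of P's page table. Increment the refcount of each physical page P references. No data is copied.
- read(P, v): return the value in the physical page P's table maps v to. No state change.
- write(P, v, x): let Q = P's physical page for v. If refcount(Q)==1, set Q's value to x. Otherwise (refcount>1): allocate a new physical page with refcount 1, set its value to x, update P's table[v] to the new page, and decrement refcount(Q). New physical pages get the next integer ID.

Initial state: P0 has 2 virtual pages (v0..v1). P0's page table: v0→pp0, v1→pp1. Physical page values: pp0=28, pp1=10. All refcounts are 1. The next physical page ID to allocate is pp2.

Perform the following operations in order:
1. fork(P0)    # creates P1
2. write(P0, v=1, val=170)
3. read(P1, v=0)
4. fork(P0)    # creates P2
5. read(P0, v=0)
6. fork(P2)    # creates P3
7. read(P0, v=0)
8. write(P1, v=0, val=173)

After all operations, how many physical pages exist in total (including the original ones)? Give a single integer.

Answer: 4

Derivation:
Op 1: fork(P0) -> P1. 2 ppages; refcounts: pp0:2 pp1:2
Op 2: write(P0, v1, 170). refcount(pp1)=2>1 -> COPY to pp2. 3 ppages; refcounts: pp0:2 pp1:1 pp2:1
Op 3: read(P1, v0) -> 28. No state change.
Op 4: fork(P0) -> P2. 3 ppages; refcounts: pp0:3 pp1:1 pp2:2
Op 5: read(P0, v0) -> 28. No state change.
Op 6: fork(P2) -> P3. 3 ppages; refcounts: pp0:4 pp1:1 pp2:3
Op 7: read(P0, v0) -> 28. No state change.
Op 8: write(P1, v0, 173). refcount(pp0)=4>1 -> COPY to pp3. 4 ppages; refcounts: pp0:3 pp1:1 pp2:3 pp3:1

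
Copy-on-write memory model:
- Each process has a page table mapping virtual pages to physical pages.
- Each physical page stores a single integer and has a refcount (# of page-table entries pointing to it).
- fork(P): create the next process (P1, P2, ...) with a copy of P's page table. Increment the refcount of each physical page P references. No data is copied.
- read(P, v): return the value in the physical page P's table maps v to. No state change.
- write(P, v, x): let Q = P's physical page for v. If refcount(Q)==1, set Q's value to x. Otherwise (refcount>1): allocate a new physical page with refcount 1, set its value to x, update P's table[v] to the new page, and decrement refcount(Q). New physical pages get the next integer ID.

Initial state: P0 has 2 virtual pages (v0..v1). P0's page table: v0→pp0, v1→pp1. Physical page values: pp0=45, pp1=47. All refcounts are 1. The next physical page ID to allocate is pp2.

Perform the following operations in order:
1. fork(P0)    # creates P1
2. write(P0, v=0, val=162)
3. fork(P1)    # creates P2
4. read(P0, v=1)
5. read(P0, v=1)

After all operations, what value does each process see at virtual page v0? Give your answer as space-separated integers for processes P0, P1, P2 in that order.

Answer: 162 45 45

Derivation:
Op 1: fork(P0) -> P1. 2 ppages; refcounts: pp0:2 pp1:2
Op 2: write(P0, v0, 162). refcount(pp0)=2>1 -> COPY to pp2. 3 ppages; refcounts: pp0:1 pp1:2 pp2:1
Op 3: fork(P1) -> P2. 3 ppages; refcounts: pp0:2 pp1:3 pp2:1
Op 4: read(P0, v1) -> 47. No state change.
Op 5: read(P0, v1) -> 47. No state change.
P0: v0 -> pp2 = 162
P1: v0 -> pp0 = 45
P2: v0 -> pp0 = 45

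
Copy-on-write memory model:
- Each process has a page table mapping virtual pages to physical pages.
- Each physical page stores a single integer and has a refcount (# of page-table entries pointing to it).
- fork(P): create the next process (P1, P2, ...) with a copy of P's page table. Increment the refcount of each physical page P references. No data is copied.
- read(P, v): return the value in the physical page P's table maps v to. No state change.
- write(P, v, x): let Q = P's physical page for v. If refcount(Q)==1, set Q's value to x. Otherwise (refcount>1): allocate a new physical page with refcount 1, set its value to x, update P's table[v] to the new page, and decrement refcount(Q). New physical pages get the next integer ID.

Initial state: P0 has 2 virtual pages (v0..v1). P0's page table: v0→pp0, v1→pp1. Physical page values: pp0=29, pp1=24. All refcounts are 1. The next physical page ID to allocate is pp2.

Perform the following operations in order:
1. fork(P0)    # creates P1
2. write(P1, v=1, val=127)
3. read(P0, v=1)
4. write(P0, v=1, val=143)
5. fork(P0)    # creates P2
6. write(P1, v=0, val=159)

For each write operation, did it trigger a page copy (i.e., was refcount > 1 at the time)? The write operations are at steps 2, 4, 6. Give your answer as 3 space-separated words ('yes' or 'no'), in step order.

Op 1: fork(P0) -> P1. 2 ppages; refcounts: pp0:2 pp1:2
Op 2: write(P1, v1, 127). refcount(pp1)=2>1 -> COPY to pp2. 3 ppages; refcounts: pp0:2 pp1:1 pp2:1
Op 3: read(P0, v1) -> 24. No state change.
Op 4: write(P0, v1, 143). refcount(pp1)=1 -> write in place. 3 ppages; refcounts: pp0:2 pp1:1 pp2:1
Op 5: fork(P0) -> P2. 3 ppages; refcounts: pp0:3 pp1:2 pp2:1
Op 6: write(P1, v0, 159). refcount(pp0)=3>1 -> COPY to pp3. 4 ppages; refcounts: pp0:2 pp1:2 pp2:1 pp3:1

yes no yes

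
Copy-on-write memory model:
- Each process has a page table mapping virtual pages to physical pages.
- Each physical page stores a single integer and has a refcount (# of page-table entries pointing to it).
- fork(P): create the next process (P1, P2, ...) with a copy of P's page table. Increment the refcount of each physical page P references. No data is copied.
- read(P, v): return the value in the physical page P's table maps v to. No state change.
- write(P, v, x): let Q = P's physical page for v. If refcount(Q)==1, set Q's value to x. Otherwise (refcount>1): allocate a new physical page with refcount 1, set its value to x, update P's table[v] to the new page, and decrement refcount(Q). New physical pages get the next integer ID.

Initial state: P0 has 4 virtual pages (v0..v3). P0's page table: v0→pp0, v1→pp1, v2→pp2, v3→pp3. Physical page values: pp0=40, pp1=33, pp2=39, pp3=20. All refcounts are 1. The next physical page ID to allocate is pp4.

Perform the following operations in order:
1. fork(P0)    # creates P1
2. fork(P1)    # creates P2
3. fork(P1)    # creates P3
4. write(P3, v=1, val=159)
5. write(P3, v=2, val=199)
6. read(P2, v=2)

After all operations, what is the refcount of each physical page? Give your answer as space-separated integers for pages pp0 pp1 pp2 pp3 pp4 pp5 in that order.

Answer: 4 3 3 4 1 1

Derivation:
Op 1: fork(P0) -> P1. 4 ppages; refcounts: pp0:2 pp1:2 pp2:2 pp3:2
Op 2: fork(P1) -> P2. 4 ppages; refcounts: pp0:3 pp1:3 pp2:3 pp3:3
Op 3: fork(P1) -> P3. 4 ppages; refcounts: pp0:4 pp1:4 pp2:4 pp3:4
Op 4: write(P3, v1, 159). refcount(pp1)=4>1 -> COPY to pp4. 5 ppages; refcounts: pp0:4 pp1:3 pp2:4 pp3:4 pp4:1
Op 5: write(P3, v2, 199). refcount(pp2)=4>1 -> COPY to pp5. 6 ppages; refcounts: pp0:4 pp1:3 pp2:3 pp3:4 pp4:1 pp5:1
Op 6: read(P2, v2) -> 39. No state change.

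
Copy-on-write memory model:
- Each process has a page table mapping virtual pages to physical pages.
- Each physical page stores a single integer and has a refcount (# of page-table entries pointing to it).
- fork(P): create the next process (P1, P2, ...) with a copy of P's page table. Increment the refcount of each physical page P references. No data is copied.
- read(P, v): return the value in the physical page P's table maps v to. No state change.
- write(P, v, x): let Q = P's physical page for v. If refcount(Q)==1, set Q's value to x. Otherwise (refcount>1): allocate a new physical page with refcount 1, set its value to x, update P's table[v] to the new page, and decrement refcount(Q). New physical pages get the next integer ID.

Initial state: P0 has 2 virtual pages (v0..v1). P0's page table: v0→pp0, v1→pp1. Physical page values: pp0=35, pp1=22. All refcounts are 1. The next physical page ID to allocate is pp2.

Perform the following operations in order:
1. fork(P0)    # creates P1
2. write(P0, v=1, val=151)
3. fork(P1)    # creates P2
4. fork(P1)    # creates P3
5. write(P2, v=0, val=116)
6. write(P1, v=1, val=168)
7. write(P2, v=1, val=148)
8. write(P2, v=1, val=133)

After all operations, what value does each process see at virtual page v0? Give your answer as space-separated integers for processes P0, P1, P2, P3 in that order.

Op 1: fork(P0) -> P1. 2 ppages; refcounts: pp0:2 pp1:2
Op 2: write(P0, v1, 151). refcount(pp1)=2>1 -> COPY to pp2. 3 ppages; refcounts: pp0:2 pp1:1 pp2:1
Op 3: fork(P1) -> P2. 3 ppages; refcounts: pp0:3 pp1:2 pp2:1
Op 4: fork(P1) -> P3. 3 ppages; refcounts: pp0:4 pp1:3 pp2:1
Op 5: write(P2, v0, 116). refcount(pp0)=4>1 -> COPY to pp3. 4 ppages; refcounts: pp0:3 pp1:3 pp2:1 pp3:1
Op 6: write(P1, v1, 168). refcount(pp1)=3>1 -> COPY to pp4. 5 ppages; refcounts: pp0:3 pp1:2 pp2:1 pp3:1 pp4:1
Op 7: write(P2, v1, 148). refcount(pp1)=2>1 -> COPY to pp5. 6 ppages; refcounts: pp0:3 pp1:1 pp2:1 pp3:1 pp4:1 pp5:1
Op 8: write(P2, v1, 133). refcount(pp5)=1 -> write in place. 6 ppages; refcounts: pp0:3 pp1:1 pp2:1 pp3:1 pp4:1 pp5:1
P0: v0 -> pp0 = 35
P1: v0 -> pp0 = 35
P2: v0 -> pp3 = 116
P3: v0 -> pp0 = 35

Answer: 35 35 116 35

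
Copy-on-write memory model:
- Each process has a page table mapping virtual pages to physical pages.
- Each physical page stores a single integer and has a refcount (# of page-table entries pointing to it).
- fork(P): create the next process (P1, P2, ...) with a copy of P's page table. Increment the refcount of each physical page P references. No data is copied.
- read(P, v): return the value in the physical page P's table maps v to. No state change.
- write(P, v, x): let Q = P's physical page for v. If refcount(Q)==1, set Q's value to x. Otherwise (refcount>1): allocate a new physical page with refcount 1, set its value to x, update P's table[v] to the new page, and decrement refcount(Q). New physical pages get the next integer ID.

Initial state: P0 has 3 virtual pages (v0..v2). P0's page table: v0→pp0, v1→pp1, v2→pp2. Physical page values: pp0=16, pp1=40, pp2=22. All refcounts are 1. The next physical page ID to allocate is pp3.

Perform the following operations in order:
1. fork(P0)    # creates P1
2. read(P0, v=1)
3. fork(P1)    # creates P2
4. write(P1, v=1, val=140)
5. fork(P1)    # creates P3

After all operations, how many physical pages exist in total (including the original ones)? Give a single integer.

Op 1: fork(P0) -> P1. 3 ppages; refcounts: pp0:2 pp1:2 pp2:2
Op 2: read(P0, v1) -> 40. No state change.
Op 3: fork(P1) -> P2. 3 ppages; refcounts: pp0:3 pp1:3 pp2:3
Op 4: write(P1, v1, 140). refcount(pp1)=3>1 -> COPY to pp3. 4 ppages; refcounts: pp0:3 pp1:2 pp2:3 pp3:1
Op 5: fork(P1) -> P3. 4 ppages; refcounts: pp0:4 pp1:2 pp2:4 pp3:2

Answer: 4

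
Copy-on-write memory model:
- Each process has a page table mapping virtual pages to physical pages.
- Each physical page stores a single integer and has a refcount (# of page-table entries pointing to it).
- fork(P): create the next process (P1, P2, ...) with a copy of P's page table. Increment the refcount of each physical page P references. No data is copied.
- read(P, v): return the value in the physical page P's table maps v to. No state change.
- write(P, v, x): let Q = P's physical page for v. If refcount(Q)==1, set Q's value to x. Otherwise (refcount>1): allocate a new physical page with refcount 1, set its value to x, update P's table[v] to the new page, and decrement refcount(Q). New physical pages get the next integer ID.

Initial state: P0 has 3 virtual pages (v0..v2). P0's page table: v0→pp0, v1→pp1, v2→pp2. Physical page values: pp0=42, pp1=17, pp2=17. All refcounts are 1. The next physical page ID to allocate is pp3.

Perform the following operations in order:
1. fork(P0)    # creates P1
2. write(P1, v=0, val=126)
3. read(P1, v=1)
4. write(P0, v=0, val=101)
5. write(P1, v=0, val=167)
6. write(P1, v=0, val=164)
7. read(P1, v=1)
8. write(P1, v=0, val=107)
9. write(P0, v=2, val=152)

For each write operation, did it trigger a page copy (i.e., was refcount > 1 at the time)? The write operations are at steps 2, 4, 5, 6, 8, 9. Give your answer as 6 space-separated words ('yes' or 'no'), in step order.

Op 1: fork(P0) -> P1. 3 ppages; refcounts: pp0:2 pp1:2 pp2:2
Op 2: write(P1, v0, 126). refcount(pp0)=2>1 -> COPY to pp3. 4 ppages; refcounts: pp0:1 pp1:2 pp2:2 pp3:1
Op 3: read(P1, v1) -> 17. No state change.
Op 4: write(P0, v0, 101). refcount(pp0)=1 -> write in place. 4 ppages; refcounts: pp0:1 pp1:2 pp2:2 pp3:1
Op 5: write(P1, v0, 167). refcount(pp3)=1 -> write in place. 4 ppages; refcounts: pp0:1 pp1:2 pp2:2 pp3:1
Op 6: write(P1, v0, 164). refcount(pp3)=1 -> write in place. 4 ppages; refcounts: pp0:1 pp1:2 pp2:2 pp3:1
Op 7: read(P1, v1) -> 17. No state change.
Op 8: write(P1, v0, 107). refcount(pp3)=1 -> write in place. 4 ppages; refcounts: pp0:1 pp1:2 pp2:2 pp3:1
Op 9: write(P0, v2, 152). refcount(pp2)=2>1 -> COPY to pp4. 5 ppages; refcounts: pp0:1 pp1:2 pp2:1 pp3:1 pp4:1

yes no no no no yes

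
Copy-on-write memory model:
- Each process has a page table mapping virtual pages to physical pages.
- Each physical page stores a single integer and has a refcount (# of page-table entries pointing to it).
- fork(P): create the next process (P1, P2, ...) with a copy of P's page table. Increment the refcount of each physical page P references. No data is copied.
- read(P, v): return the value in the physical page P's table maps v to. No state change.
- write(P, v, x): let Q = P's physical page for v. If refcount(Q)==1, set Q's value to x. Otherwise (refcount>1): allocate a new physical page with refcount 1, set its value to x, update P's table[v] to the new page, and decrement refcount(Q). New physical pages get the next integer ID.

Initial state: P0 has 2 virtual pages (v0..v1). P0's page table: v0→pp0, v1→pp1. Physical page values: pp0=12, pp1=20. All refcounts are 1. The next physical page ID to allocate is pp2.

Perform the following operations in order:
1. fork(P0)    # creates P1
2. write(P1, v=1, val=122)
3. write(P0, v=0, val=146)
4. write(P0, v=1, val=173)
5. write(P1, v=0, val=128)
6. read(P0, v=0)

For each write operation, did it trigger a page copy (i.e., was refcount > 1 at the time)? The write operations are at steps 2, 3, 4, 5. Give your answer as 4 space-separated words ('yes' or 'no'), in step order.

Op 1: fork(P0) -> P1. 2 ppages; refcounts: pp0:2 pp1:2
Op 2: write(P1, v1, 122). refcount(pp1)=2>1 -> COPY to pp2. 3 ppages; refcounts: pp0:2 pp1:1 pp2:1
Op 3: write(P0, v0, 146). refcount(pp0)=2>1 -> COPY to pp3. 4 ppages; refcounts: pp0:1 pp1:1 pp2:1 pp3:1
Op 4: write(P0, v1, 173). refcount(pp1)=1 -> write in place. 4 ppages; refcounts: pp0:1 pp1:1 pp2:1 pp3:1
Op 5: write(P1, v0, 128). refcount(pp0)=1 -> write in place. 4 ppages; refcounts: pp0:1 pp1:1 pp2:1 pp3:1
Op 6: read(P0, v0) -> 146. No state change.

yes yes no no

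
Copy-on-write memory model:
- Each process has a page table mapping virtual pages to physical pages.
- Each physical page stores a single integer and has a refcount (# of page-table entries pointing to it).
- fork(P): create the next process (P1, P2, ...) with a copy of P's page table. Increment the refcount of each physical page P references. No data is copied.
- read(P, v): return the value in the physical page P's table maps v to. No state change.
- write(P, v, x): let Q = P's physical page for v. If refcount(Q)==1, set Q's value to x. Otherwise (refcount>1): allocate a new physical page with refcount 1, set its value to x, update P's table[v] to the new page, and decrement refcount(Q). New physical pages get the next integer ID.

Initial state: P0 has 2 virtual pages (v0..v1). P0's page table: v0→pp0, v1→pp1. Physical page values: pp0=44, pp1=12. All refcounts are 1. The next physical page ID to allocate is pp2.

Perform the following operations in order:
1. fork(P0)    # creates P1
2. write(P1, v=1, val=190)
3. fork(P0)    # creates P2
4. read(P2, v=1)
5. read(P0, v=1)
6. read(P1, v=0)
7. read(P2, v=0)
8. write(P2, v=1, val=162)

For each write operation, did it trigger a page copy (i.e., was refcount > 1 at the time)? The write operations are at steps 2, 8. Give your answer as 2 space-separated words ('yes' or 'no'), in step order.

Op 1: fork(P0) -> P1. 2 ppages; refcounts: pp0:2 pp1:2
Op 2: write(P1, v1, 190). refcount(pp1)=2>1 -> COPY to pp2. 3 ppages; refcounts: pp0:2 pp1:1 pp2:1
Op 3: fork(P0) -> P2. 3 ppages; refcounts: pp0:3 pp1:2 pp2:1
Op 4: read(P2, v1) -> 12. No state change.
Op 5: read(P0, v1) -> 12. No state change.
Op 6: read(P1, v0) -> 44. No state change.
Op 7: read(P2, v0) -> 44. No state change.
Op 8: write(P2, v1, 162). refcount(pp1)=2>1 -> COPY to pp3. 4 ppages; refcounts: pp0:3 pp1:1 pp2:1 pp3:1

yes yes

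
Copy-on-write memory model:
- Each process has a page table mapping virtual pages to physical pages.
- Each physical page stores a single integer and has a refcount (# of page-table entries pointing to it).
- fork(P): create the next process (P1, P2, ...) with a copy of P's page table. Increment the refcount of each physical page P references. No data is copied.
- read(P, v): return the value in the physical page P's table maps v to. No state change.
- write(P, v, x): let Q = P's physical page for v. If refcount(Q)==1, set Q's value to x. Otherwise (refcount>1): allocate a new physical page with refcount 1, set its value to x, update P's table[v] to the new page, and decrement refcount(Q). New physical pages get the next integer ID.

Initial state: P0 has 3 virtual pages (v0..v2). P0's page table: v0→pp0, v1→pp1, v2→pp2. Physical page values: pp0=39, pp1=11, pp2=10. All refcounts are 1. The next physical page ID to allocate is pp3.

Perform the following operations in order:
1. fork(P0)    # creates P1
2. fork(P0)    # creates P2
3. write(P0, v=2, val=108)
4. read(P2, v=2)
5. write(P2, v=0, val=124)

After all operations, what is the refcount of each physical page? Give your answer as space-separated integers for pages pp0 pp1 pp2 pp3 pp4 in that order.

Op 1: fork(P0) -> P1. 3 ppages; refcounts: pp0:2 pp1:2 pp2:2
Op 2: fork(P0) -> P2. 3 ppages; refcounts: pp0:3 pp1:3 pp2:3
Op 3: write(P0, v2, 108). refcount(pp2)=3>1 -> COPY to pp3. 4 ppages; refcounts: pp0:3 pp1:3 pp2:2 pp3:1
Op 4: read(P2, v2) -> 10. No state change.
Op 5: write(P2, v0, 124). refcount(pp0)=3>1 -> COPY to pp4. 5 ppages; refcounts: pp0:2 pp1:3 pp2:2 pp3:1 pp4:1

Answer: 2 3 2 1 1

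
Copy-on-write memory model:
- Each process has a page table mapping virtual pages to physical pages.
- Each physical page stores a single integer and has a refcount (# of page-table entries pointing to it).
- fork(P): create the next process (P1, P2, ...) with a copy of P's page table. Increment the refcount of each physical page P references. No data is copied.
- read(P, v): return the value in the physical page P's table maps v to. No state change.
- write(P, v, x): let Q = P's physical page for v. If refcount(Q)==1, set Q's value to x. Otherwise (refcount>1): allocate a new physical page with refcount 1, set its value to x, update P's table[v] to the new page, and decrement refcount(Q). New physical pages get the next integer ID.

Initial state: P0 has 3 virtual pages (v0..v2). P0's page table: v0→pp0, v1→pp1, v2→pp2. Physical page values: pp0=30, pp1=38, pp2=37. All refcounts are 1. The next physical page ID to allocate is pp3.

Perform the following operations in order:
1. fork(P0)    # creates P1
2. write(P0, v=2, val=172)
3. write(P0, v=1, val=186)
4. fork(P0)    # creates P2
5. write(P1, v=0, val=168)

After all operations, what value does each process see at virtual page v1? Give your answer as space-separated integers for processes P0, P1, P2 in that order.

Op 1: fork(P0) -> P1. 3 ppages; refcounts: pp0:2 pp1:2 pp2:2
Op 2: write(P0, v2, 172). refcount(pp2)=2>1 -> COPY to pp3. 4 ppages; refcounts: pp0:2 pp1:2 pp2:1 pp3:1
Op 3: write(P0, v1, 186). refcount(pp1)=2>1 -> COPY to pp4. 5 ppages; refcounts: pp0:2 pp1:1 pp2:1 pp3:1 pp4:1
Op 4: fork(P0) -> P2. 5 ppages; refcounts: pp0:3 pp1:1 pp2:1 pp3:2 pp4:2
Op 5: write(P1, v0, 168). refcount(pp0)=3>1 -> COPY to pp5. 6 ppages; refcounts: pp0:2 pp1:1 pp2:1 pp3:2 pp4:2 pp5:1
P0: v1 -> pp4 = 186
P1: v1 -> pp1 = 38
P2: v1 -> pp4 = 186

Answer: 186 38 186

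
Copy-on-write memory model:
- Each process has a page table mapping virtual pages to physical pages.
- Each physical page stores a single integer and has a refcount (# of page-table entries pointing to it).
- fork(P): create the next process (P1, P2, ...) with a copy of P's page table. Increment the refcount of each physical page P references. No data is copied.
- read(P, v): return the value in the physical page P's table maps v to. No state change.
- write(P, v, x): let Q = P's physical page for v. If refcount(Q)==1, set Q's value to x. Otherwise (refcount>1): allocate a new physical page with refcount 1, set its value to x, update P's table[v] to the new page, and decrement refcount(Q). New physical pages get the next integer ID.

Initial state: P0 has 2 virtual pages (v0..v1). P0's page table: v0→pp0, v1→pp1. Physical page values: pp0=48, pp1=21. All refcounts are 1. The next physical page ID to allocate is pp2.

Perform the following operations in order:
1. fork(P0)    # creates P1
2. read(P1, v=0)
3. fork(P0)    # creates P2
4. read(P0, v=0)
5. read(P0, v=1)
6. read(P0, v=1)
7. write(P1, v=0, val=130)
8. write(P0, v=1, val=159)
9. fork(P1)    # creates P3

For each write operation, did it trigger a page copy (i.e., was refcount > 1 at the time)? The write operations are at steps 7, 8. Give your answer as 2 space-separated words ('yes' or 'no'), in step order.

Op 1: fork(P0) -> P1. 2 ppages; refcounts: pp0:2 pp1:2
Op 2: read(P1, v0) -> 48. No state change.
Op 3: fork(P0) -> P2. 2 ppages; refcounts: pp0:3 pp1:3
Op 4: read(P0, v0) -> 48. No state change.
Op 5: read(P0, v1) -> 21. No state change.
Op 6: read(P0, v1) -> 21. No state change.
Op 7: write(P1, v0, 130). refcount(pp0)=3>1 -> COPY to pp2. 3 ppages; refcounts: pp0:2 pp1:3 pp2:1
Op 8: write(P0, v1, 159). refcount(pp1)=3>1 -> COPY to pp3. 4 ppages; refcounts: pp0:2 pp1:2 pp2:1 pp3:1
Op 9: fork(P1) -> P3. 4 ppages; refcounts: pp0:2 pp1:3 pp2:2 pp3:1

yes yes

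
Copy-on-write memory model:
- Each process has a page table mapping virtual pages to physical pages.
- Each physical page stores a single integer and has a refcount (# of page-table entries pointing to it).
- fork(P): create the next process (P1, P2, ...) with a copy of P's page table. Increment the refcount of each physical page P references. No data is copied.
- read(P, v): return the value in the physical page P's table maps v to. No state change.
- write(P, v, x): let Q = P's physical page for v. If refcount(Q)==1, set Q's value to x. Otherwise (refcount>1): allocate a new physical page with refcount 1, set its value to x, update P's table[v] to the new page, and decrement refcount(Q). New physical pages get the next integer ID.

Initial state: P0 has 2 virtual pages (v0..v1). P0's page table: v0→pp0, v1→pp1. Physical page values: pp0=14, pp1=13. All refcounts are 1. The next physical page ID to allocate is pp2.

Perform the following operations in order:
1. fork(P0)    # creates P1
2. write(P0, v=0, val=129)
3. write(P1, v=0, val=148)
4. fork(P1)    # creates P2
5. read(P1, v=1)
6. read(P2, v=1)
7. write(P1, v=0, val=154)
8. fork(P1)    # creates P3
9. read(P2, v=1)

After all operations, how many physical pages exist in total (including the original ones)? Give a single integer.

Op 1: fork(P0) -> P1. 2 ppages; refcounts: pp0:2 pp1:2
Op 2: write(P0, v0, 129). refcount(pp0)=2>1 -> COPY to pp2. 3 ppages; refcounts: pp0:1 pp1:2 pp2:1
Op 3: write(P1, v0, 148). refcount(pp0)=1 -> write in place. 3 ppages; refcounts: pp0:1 pp1:2 pp2:1
Op 4: fork(P1) -> P2. 3 ppages; refcounts: pp0:2 pp1:3 pp2:1
Op 5: read(P1, v1) -> 13. No state change.
Op 6: read(P2, v1) -> 13. No state change.
Op 7: write(P1, v0, 154). refcount(pp0)=2>1 -> COPY to pp3. 4 ppages; refcounts: pp0:1 pp1:3 pp2:1 pp3:1
Op 8: fork(P1) -> P3. 4 ppages; refcounts: pp0:1 pp1:4 pp2:1 pp3:2
Op 9: read(P2, v1) -> 13. No state change.

Answer: 4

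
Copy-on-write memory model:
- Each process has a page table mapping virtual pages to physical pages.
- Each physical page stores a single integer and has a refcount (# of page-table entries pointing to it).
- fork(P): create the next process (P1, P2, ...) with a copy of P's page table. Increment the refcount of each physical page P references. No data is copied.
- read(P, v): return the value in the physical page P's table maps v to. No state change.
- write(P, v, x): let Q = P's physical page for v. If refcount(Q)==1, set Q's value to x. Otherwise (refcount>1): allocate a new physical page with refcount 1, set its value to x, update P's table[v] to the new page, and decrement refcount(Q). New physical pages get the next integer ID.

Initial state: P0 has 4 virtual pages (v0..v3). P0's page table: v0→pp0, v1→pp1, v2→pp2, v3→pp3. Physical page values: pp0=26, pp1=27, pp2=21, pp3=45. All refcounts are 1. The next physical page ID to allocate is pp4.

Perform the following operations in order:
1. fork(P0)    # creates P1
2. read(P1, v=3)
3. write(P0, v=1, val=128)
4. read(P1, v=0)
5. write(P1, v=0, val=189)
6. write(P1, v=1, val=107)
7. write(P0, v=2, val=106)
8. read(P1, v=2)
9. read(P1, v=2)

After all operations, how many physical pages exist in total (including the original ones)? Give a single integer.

Answer: 7

Derivation:
Op 1: fork(P0) -> P1. 4 ppages; refcounts: pp0:2 pp1:2 pp2:2 pp3:2
Op 2: read(P1, v3) -> 45. No state change.
Op 3: write(P0, v1, 128). refcount(pp1)=2>1 -> COPY to pp4. 5 ppages; refcounts: pp0:2 pp1:1 pp2:2 pp3:2 pp4:1
Op 4: read(P1, v0) -> 26. No state change.
Op 5: write(P1, v0, 189). refcount(pp0)=2>1 -> COPY to pp5. 6 ppages; refcounts: pp0:1 pp1:1 pp2:2 pp3:2 pp4:1 pp5:1
Op 6: write(P1, v1, 107). refcount(pp1)=1 -> write in place. 6 ppages; refcounts: pp0:1 pp1:1 pp2:2 pp3:2 pp4:1 pp5:1
Op 7: write(P0, v2, 106). refcount(pp2)=2>1 -> COPY to pp6. 7 ppages; refcounts: pp0:1 pp1:1 pp2:1 pp3:2 pp4:1 pp5:1 pp6:1
Op 8: read(P1, v2) -> 21. No state change.
Op 9: read(P1, v2) -> 21. No state change.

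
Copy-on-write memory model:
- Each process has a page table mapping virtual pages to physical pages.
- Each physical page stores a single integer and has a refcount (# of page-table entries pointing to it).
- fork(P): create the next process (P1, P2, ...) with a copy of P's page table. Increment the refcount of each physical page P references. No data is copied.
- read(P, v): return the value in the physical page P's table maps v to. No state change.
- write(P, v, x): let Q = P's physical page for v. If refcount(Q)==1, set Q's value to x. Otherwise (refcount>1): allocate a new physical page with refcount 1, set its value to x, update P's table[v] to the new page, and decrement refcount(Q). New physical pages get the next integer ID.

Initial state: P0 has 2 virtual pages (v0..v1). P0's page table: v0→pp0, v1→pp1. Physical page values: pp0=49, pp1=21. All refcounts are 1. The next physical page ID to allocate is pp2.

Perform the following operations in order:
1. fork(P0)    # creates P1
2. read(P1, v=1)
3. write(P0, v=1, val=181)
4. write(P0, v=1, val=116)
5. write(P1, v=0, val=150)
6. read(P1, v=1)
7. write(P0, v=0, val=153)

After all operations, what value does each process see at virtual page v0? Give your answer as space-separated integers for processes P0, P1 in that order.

Op 1: fork(P0) -> P1. 2 ppages; refcounts: pp0:2 pp1:2
Op 2: read(P1, v1) -> 21. No state change.
Op 3: write(P0, v1, 181). refcount(pp1)=2>1 -> COPY to pp2. 3 ppages; refcounts: pp0:2 pp1:1 pp2:1
Op 4: write(P0, v1, 116). refcount(pp2)=1 -> write in place. 3 ppages; refcounts: pp0:2 pp1:1 pp2:1
Op 5: write(P1, v0, 150). refcount(pp0)=2>1 -> COPY to pp3. 4 ppages; refcounts: pp0:1 pp1:1 pp2:1 pp3:1
Op 6: read(P1, v1) -> 21. No state change.
Op 7: write(P0, v0, 153). refcount(pp0)=1 -> write in place. 4 ppages; refcounts: pp0:1 pp1:1 pp2:1 pp3:1
P0: v0 -> pp0 = 153
P1: v0 -> pp3 = 150

Answer: 153 150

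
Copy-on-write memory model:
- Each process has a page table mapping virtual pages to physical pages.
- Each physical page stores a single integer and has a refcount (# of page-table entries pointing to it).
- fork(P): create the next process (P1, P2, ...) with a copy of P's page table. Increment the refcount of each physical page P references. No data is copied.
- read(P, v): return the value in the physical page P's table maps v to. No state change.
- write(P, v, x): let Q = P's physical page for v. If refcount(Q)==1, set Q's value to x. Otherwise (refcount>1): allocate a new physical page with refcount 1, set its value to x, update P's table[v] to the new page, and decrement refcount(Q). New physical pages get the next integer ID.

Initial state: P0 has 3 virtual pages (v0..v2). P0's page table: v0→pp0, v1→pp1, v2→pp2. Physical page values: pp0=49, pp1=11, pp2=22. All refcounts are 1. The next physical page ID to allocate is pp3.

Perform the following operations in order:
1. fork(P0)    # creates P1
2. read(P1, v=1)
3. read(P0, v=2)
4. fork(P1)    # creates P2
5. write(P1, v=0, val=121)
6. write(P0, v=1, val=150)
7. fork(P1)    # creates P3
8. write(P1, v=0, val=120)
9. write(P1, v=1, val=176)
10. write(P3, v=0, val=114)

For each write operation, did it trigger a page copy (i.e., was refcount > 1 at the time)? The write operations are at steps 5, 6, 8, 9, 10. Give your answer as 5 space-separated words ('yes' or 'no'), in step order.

Op 1: fork(P0) -> P1. 3 ppages; refcounts: pp0:2 pp1:2 pp2:2
Op 2: read(P1, v1) -> 11. No state change.
Op 3: read(P0, v2) -> 22. No state change.
Op 4: fork(P1) -> P2. 3 ppages; refcounts: pp0:3 pp1:3 pp2:3
Op 5: write(P1, v0, 121). refcount(pp0)=3>1 -> COPY to pp3. 4 ppages; refcounts: pp0:2 pp1:3 pp2:3 pp3:1
Op 6: write(P0, v1, 150). refcount(pp1)=3>1 -> COPY to pp4. 5 ppages; refcounts: pp0:2 pp1:2 pp2:3 pp3:1 pp4:1
Op 7: fork(P1) -> P3. 5 ppages; refcounts: pp0:2 pp1:3 pp2:4 pp3:2 pp4:1
Op 8: write(P1, v0, 120). refcount(pp3)=2>1 -> COPY to pp5. 6 ppages; refcounts: pp0:2 pp1:3 pp2:4 pp3:1 pp4:1 pp5:1
Op 9: write(P1, v1, 176). refcount(pp1)=3>1 -> COPY to pp6. 7 ppages; refcounts: pp0:2 pp1:2 pp2:4 pp3:1 pp4:1 pp5:1 pp6:1
Op 10: write(P3, v0, 114). refcount(pp3)=1 -> write in place. 7 ppages; refcounts: pp0:2 pp1:2 pp2:4 pp3:1 pp4:1 pp5:1 pp6:1

yes yes yes yes no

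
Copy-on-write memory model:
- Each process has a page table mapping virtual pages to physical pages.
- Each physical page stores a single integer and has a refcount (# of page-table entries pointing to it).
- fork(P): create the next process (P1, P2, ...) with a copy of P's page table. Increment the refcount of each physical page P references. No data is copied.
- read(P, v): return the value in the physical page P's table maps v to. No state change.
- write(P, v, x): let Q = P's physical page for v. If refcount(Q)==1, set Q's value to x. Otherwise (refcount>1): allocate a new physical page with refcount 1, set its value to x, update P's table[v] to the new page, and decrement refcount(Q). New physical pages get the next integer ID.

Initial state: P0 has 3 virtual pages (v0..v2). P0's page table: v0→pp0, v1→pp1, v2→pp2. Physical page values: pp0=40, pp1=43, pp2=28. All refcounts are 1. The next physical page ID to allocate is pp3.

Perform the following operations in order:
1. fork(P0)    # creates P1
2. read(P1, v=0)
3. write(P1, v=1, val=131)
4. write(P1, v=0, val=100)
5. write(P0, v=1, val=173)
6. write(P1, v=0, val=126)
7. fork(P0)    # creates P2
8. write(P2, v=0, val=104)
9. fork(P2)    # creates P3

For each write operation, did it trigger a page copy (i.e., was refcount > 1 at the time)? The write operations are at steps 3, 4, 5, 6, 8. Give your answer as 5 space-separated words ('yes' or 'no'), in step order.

Op 1: fork(P0) -> P1. 3 ppages; refcounts: pp0:2 pp1:2 pp2:2
Op 2: read(P1, v0) -> 40. No state change.
Op 3: write(P1, v1, 131). refcount(pp1)=2>1 -> COPY to pp3. 4 ppages; refcounts: pp0:2 pp1:1 pp2:2 pp3:1
Op 4: write(P1, v0, 100). refcount(pp0)=2>1 -> COPY to pp4. 5 ppages; refcounts: pp0:1 pp1:1 pp2:2 pp3:1 pp4:1
Op 5: write(P0, v1, 173). refcount(pp1)=1 -> write in place. 5 ppages; refcounts: pp0:1 pp1:1 pp2:2 pp3:1 pp4:1
Op 6: write(P1, v0, 126). refcount(pp4)=1 -> write in place. 5 ppages; refcounts: pp0:1 pp1:1 pp2:2 pp3:1 pp4:1
Op 7: fork(P0) -> P2. 5 ppages; refcounts: pp0:2 pp1:2 pp2:3 pp3:1 pp4:1
Op 8: write(P2, v0, 104). refcount(pp0)=2>1 -> COPY to pp5. 6 ppages; refcounts: pp0:1 pp1:2 pp2:3 pp3:1 pp4:1 pp5:1
Op 9: fork(P2) -> P3. 6 ppages; refcounts: pp0:1 pp1:3 pp2:4 pp3:1 pp4:1 pp5:2

yes yes no no yes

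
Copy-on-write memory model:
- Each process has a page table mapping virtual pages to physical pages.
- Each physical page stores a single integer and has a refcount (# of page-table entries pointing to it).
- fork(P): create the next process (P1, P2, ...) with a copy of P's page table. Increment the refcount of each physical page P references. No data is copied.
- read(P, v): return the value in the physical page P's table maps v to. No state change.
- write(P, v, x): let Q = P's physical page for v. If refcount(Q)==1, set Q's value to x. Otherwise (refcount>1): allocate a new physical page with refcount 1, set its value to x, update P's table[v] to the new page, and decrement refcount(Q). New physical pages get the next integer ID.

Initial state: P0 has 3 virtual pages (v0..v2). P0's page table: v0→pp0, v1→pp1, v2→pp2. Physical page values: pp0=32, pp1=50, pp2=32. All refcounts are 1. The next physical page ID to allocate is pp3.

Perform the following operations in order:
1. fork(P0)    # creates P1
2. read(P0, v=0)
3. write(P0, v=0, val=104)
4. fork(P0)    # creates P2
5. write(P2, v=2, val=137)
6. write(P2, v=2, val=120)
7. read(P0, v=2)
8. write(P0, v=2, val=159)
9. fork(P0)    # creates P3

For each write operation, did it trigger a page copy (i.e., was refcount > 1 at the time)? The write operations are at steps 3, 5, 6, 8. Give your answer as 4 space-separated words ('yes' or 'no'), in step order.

Op 1: fork(P0) -> P1. 3 ppages; refcounts: pp0:2 pp1:2 pp2:2
Op 2: read(P0, v0) -> 32. No state change.
Op 3: write(P0, v0, 104). refcount(pp0)=2>1 -> COPY to pp3. 4 ppages; refcounts: pp0:1 pp1:2 pp2:2 pp3:1
Op 4: fork(P0) -> P2. 4 ppages; refcounts: pp0:1 pp1:3 pp2:3 pp3:2
Op 5: write(P2, v2, 137). refcount(pp2)=3>1 -> COPY to pp4. 5 ppages; refcounts: pp0:1 pp1:3 pp2:2 pp3:2 pp4:1
Op 6: write(P2, v2, 120). refcount(pp4)=1 -> write in place. 5 ppages; refcounts: pp0:1 pp1:3 pp2:2 pp3:2 pp4:1
Op 7: read(P0, v2) -> 32. No state change.
Op 8: write(P0, v2, 159). refcount(pp2)=2>1 -> COPY to pp5. 6 ppages; refcounts: pp0:1 pp1:3 pp2:1 pp3:2 pp4:1 pp5:1
Op 9: fork(P0) -> P3. 6 ppages; refcounts: pp0:1 pp1:4 pp2:1 pp3:3 pp4:1 pp5:2

yes yes no yes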